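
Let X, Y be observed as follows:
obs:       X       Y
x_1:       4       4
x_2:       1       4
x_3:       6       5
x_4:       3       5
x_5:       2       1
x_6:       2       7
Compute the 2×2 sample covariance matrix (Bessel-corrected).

Step 1 — column means:
  mean(X) = (4 + 1 + 6 + 3 + 2 + 2) / 6 = 18/6 = 3
  mean(Y) = (4 + 4 + 5 + 5 + 1 + 7) / 6 = 26/6 = 4.3333

Step 2 — sample covariance S[i,j] = (1/(n-1)) · Σ_k (x_{k,i} - mean_i) · (x_{k,j} - mean_j), with n-1 = 5.
  S[X,X] = ((1)·(1) + (-2)·(-2) + (3)·(3) + (0)·(0) + (-1)·(-1) + (-1)·(-1)) / 5 = 16/5 = 3.2
  S[X,Y] = ((1)·(-0.3333) + (-2)·(-0.3333) + (3)·(0.6667) + (0)·(0.6667) + (-1)·(-3.3333) + (-1)·(2.6667)) / 5 = 3/5 = 0.6
  S[Y,Y] = ((-0.3333)·(-0.3333) + (-0.3333)·(-0.3333) + (0.6667)·(0.6667) + (0.6667)·(0.6667) + (-3.3333)·(-3.3333) + (2.6667)·(2.6667)) / 5 = 19.3333/5 = 3.8667

S is symmetric (S[j,i] = S[i,j]). Assembling:

S = [[3.2, 0.6],
 [0.6, 3.8667]]


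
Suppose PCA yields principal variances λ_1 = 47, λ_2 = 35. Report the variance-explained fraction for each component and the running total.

Step 1 — total variance = trace(Sigma) = Σ λ_i = 47 + 35 = 82.

Step 2 — fraction explained by component i = λ_i / Σ λ:
  PC1: 47/82 = 0.5732
  PC2: 35/82 = 0.4268

Step 3 — cumulative fraction after k components = (λ_1 + ... + λ_k) / Σ λ:
  k = 1: 47/82 = 0.5732
  k = 2: (47 + 35)/82 = 82/82 = 1

Summary (fraction, with percent):

explained: PC1 0.5732 (57.32%), PC2 0.4268 (42.68%);  cumulative: 0.5732, 1


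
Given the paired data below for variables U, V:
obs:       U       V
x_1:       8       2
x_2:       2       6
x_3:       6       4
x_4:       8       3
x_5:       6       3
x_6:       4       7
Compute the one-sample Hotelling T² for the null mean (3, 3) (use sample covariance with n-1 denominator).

Step 1 — sample mean vector:
  mean(U) = (8 + 2 + 6 + 8 + 6 + 4) / 6 = 34/6 = 5.6667
  mean(V) = (2 + 6 + 4 + 3 + 3 + 7) / 6 = 25/6 = 4.1667
  x̄ = (5.6667, 4.1667),  deviation x̄ - mu_0 = (5.6667, 4.1667) - (3, 3) = (2.6667, 1.1667).

Step 2 — sample covariance matrix, S[i,j] = (1/(n-1)) · Σ_k (x_{k,i} - mean_i) · (x_{k,j} - mean_j), divisor n-1 = 5:
  S[U,U] = ((2.3333)·(2.3333) + (-3.6667)·(-3.6667) + (0.3333)·(0.3333) + (2.3333)·(2.3333) + (0.3333)·(0.3333) + (-1.6667)·(-1.6667)) / 5 = 27.3333/5 = 5.4667
  S[U,V] = ((2.3333)·(-2.1667) + (-3.6667)·(1.8333) + (0.3333)·(-0.1667) + (2.3333)·(-1.1667) + (0.3333)·(-1.1667) + (-1.6667)·(2.8333)) / 5 = -19.6667/5 = -3.9333
  S[V,V] = ((-2.1667)·(-2.1667) + (1.8333)·(1.8333) + (-0.1667)·(-0.1667) + (-1.1667)·(-1.1667) + (-1.1667)·(-1.1667) + (2.8333)·(2.8333)) / 5 = 18.8333/5 = 3.7667
  S = [[5.4667, -3.9333],
 [-3.9333, 3.7667]].

Step 3 — invert S. det(S) = 5.4667·3.7667 - (-3.9333)² = 5.12.
  S^{-1} = (1/det) · [[d, -b], [-b, a]] = [[0.7357, 0.7682],
 [0.7682, 1.0677]].

Step 4 — quadratic form (x̄ - mu_0)^T · S^{-1} · (x̄ - mu_0):
  S^{-1} · (x̄ - mu_0) = (2.8581, 3.2943),
  (x̄ - mu_0)^T · [...] = (2.6667)·(2.8581) + (1.1667)·(3.2943) = 11.4648.

Step 5 — scale by n: T² = 6 · 11.4648 = 68.7891.

T² ≈ 68.7891


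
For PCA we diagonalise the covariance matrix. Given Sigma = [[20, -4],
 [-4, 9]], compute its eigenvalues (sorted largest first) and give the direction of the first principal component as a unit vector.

Step 1 — characteristic polynomial of 2×2 Sigma:
  det(Sigma - λI) = λ² - trace · λ + det = 0.
  trace = 20 + 9 = 29, det = 20·9 - (-4)² = 164.
Step 2 — discriminant:
  Δ = trace² - 4·det = 841 - 656 = 185.
Step 3 — eigenvalues:
  λ = (trace ± √Δ)/2 = (29 ± 13.6015)/2,
  λ_1 = 21.3007,  λ_2 = 7.6993.

Step 4 — unit eigenvector for λ_1: solve (Sigma - λ_1 I)v = 0. First row:
  (20 - 21.3007)·v_x + (-4)·v_y = 0, i.e. (-1.3007)·v_x + (-4)·v_y = 0,
  so v ∝ (b, λ_1 - a) = (-4, 1.3007); multiply by -1 so the first entry is positive: u = (4, -1.3007).
  ||u|| = √((4)² + (-1.3007)²) = √(17.6919) ≈ 4.2062,
  v_1 = u/||u|| ≈ (0.951, -0.3092) (||v_1|| = 1).

λ_1 = 21.3007,  λ_2 = 7.6993;  v_1 ≈ (0.951, -0.3092)


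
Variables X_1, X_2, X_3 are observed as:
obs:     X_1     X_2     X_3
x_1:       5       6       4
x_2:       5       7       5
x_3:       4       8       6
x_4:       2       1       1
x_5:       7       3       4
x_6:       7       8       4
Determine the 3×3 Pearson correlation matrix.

Step 1 — column means:
  mean(X_1) = (5 + 5 + 4 + 2 + 7 + 7) / 6 = 30/6 = 5
  mean(X_2) = (6 + 7 + 8 + 1 + 3 + 8) / 6 = 33/6 = 5.5
  mean(X_3) = (4 + 5 + 6 + 1 + 4 + 4) / 6 = 24/6 = 4

Step 2 — sample variances and covariances s[i,j] = (1/(n-1)) · Σ_k (x_{k,i} - mean_i) · (x_{k,j} - mean_j), with n-1 = 5:
  s[X_1,X_1] = ((0)·(0) + (0)·(0) + (-1)·(-1) + (-3)·(-3) + (2)·(2) + (2)·(2)) / 5 = 18/5 = 3.6
  s[X_1,X_2] = ((0)·(0.5) + (0)·(1.5) + (-1)·(2.5) + (-3)·(-4.5) + (2)·(-2.5) + (2)·(2.5)) / 5 = 11/5 = 2.2
  s[X_1,X_3] = ((0)·(0) + (0)·(1) + (-1)·(2) + (-3)·(-3) + (2)·(0) + (2)·(0)) / 5 = 7/5 = 1.4
  s[X_2,X_2] = ((0.5)·(0.5) + (1.5)·(1.5) + (2.5)·(2.5) + (-4.5)·(-4.5) + (-2.5)·(-2.5) + (2.5)·(2.5)) / 5 = 41.5/5 = 8.3
  s[X_2,X_3] = ((0.5)·(0) + (1.5)·(1) + (2.5)·(2) + (-4.5)·(-3) + (-2.5)·(0) + (2.5)·(0)) / 5 = 20/5 = 4
  s[X_3,X_3] = ((0)·(0) + (1)·(1) + (2)·(2) + (-3)·(-3) + (0)·(0) + (0)·(0)) / 5 = 14/5 = 2.8
  Sample standard deviations s_i = √(s[i,i]):
  s(X_1) = √(3.6) = 1.8974
  s(X_2) = √(8.3) = 2.881
  s(X_3) = √(2.8) = 1.6733

Step 3 — r_{ij} = s_{ij} / (s_i · s_j):
  r[X_1,X_1] = 1 (diagonal).
  r[X_1,X_2] = 2.2 / (1.8974 · 2.881) = 2.2 / 5.4663 = 0.4025
  r[X_1,X_3] = 1.4 / (1.8974 · 1.6733) = 1.4 / 3.1749 = 0.441
  r[X_2,X_2] = 1 (diagonal).
  r[X_2,X_3] = 4 / (2.881 · 1.6733) = 4 / 4.8208 = 0.8297
  r[X_3,X_3] = 1 (diagonal).

R is symmetric with unit diagonal. Assembling:

R = [[1, 0.4025, 0.441],
 [0.4025, 1, 0.8297],
 [0.441, 0.8297, 1]]


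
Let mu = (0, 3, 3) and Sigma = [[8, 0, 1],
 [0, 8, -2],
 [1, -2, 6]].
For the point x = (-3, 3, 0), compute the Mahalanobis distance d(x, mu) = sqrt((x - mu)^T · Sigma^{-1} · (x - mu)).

Step 1 — centre the observation: (x - mu) = (-3, 0, -3).

Step 2 — invert Sigma (cofactor / det for 3×3, or solve directly):
  Sigma^{-1} = [[0.1279, -0.0058, -0.0233],
 [-0.0058, 0.1366, 0.0465],
 [-0.0233, 0.0465, 0.186]].

Step 3 — form the quadratic (x - mu)^T · Sigma^{-1} · (x - mu):
  Sigma^{-1} · (x - mu) = (-0.314, -0.1221, -0.4884).
  (x - mu)^T · [Sigma^{-1} · (x - mu)] = (-3)·(-0.314) + (0)·(-0.1221) + (-3)·(-0.4884) = 2.407.

Step 4 — take square root: d = √(2.407) ≈ 1.5514.

d(x, mu) = √(2.407) ≈ 1.5514


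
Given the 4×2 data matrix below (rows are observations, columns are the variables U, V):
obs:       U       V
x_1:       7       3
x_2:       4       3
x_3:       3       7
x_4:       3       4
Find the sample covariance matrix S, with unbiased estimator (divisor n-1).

Step 1 — column means:
  mean(U) = (7 + 4 + 3 + 3) / 4 = 17/4 = 4.25
  mean(V) = (3 + 3 + 7 + 4) / 4 = 17/4 = 4.25

Step 2 — sample covariance S[i,j] = (1/(n-1)) · Σ_k (x_{k,i} - mean_i) · (x_{k,j} - mean_j), with n-1 = 3.
  S[U,U] = ((2.75)·(2.75) + (-0.25)·(-0.25) + (-1.25)·(-1.25) + (-1.25)·(-1.25)) / 3 = 10.75/3 = 3.5833
  S[U,V] = ((2.75)·(-1.25) + (-0.25)·(-1.25) + (-1.25)·(2.75) + (-1.25)·(-0.25)) / 3 = -6.25/3 = -2.0833
  S[V,V] = ((-1.25)·(-1.25) + (-1.25)·(-1.25) + (2.75)·(2.75) + (-0.25)·(-0.25)) / 3 = 10.75/3 = 3.5833

S is symmetric (S[j,i] = S[i,j]). Assembling:

S = [[3.5833, -2.0833],
 [-2.0833, 3.5833]]


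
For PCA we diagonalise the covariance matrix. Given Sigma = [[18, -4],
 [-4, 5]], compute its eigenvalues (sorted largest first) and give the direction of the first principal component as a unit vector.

Step 1 — characteristic polynomial of 2×2 Sigma:
  det(Sigma - λI) = λ² - trace · λ + det = 0.
  trace = 18 + 5 = 23, det = 18·5 - (-4)² = 74.
Step 2 — discriminant:
  Δ = trace² - 4·det = 529 - 296 = 233.
Step 3 — eigenvalues:
  λ = (trace ± √Δ)/2 = (23 ± 15.2643)/2,
  λ_1 = 19.1322,  λ_2 = 3.8678.

Step 4 — unit eigenvector for λ_1: solve (Sigma - λ_1 I)v = 0. First row:
  (18 - 19.1322)·v_x + (-4)·v_y = 0, i.e. (-1.1322)·v_x + (-4)·v_y = 0,
  so v ∝ (b, λ_1 - a) = (-4, 1.1322); multiply by -1 so the first entry is positive: u = (4, -1.1322).
  ||u|| = √((4)² + (-1.1322)²) = √(17.2818) ≈ 4.1571,
  v_1 = u/||u|| ≈ (0.9622, -0.2723) (||v_1|| = 1).

λ_1 = 19.1322,  λ_2 = 3.8678;  v_1 ≈ (0.9622, -0.2723)


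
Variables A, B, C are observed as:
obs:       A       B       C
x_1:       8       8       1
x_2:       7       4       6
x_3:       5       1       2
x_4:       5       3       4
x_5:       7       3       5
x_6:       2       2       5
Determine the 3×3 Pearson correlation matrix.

Step 1 — column means:
  mean(A) = (8 + 7 + 5 + 5 + 7 + 2) / 6 = 34/6 = 5.6667
  mean(B) = (8 + 4 + 1 + 3 + 3 + 2) / 6 = 21/6 = 3.5
  mean(C) = (1 + 6 + 2 + 4 + 5 + 5) / 6 = 23/6 = 3.8333

Step 2 — sample variances and covariances s[i,j] = (1/(n-1)) · Σ_k (x_{k,i} - mean_i) · (x_{k,j} - mean_j), with n-1 = 5:
  s[A,A] = ((2.3333)·(2.3333) + (1.3333)·(1.3333) + (-0.6667)·(-0.6667) + (-0.6667)·(-0.6667) + (1.3333)·(1.3333) + (-3.6667)·(-3.6667)) / 5 = 23.3333/5 = 4.6667
  s[A,B] = ((2.3333)·(4.5) + (1.3333)·(0.5) + (-0.6667)·(-2.5) + (-0.6667)·(-0.5) + (1.3333)·(-0.5) + (-3.6667)·(-1.5)) / 5 = 18/5 = 3.6
  s[A,C] = ((2.3333)·(-2.8333) + (1.3333)·(2.1667) + (-0.6667)·(-1.8333) + (-0.6667)·(0.1667) + (1.3333)·(1.1667) + (-3.6667)·(1.1667)) / 5 = -5.3333/5 = -1.0667
  s[B,B] = ((4.5)·(4.5) + (0.5)·(0.5) + (-2.5)·(-2.5) + (-0.5)·(-0.5) + (-0.5)·(-0.5) + (-1.5)·(-1.5)) / 5 = 29.5/5 = 5.9
  s[B,C] = ((4.5)·(-2.8333) + (0.5)·(2.1667) + (-2.5)·(-1.8333) + (-0.5)·(0.1667) + (-0.5)·(1.1667) + (-1.5)·(1.1667)) / 5 = -9.5/5 = -1.9
  s[C,C] = ((-2.8333)·(-2.8333) + (2.1667)·(2.1667) + (-1.8333)·(-1.8333) + (0.1667)·(0.1667) + (1.1667)·(1.1667) + (1.1667)·(1.1667)) / 5 = 18.8333/5 = 3.7667
  Sample standard deviations s_i = √(s[i,i]):
  s(A) = √(4.6667) = 2.1602
  s(B) = √(5.9) = 2.429
  s(C) = √(3.7667) = 1.9408

Step 3 — r_{ij} = s_{ij} / (s_i · s_j):
  r[A,A] = 1 (diagonal).
  r[A,B] = 3.6 / (2.1602 · 2.429) = 3.6 / 5.2472 = 0.6861
  r[A,C] = -1.0667 / (2.1602 · 1.9408) = -1.0667 / 4.1926 = -0.2544
  r[B,B] = 1 (diagonal).
  r[B,C] = -1.9 / (2.429 · 1.9408) = -1.9 / 4.7142 = -0.403
  r[C,C] = 1 (diagonal).

R is symmetric with unit diagonal. Assembling:

R = [[1, 0.6861, -0.2544],
 [0.6861, 1, -0.403],
 [-0.2544, -0.403, 1]]


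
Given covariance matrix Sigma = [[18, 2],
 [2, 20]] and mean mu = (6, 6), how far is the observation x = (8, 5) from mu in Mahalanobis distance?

Step 1 — centre the observation: (x - mu) = (2, -1).

Step 2 — invert Sigma. det(Sigma) = 18·20 - (2)² = 356.
  Sigma^{-1} = (1/det) · [[d, -b], [-b, a]] = [[0.0562, -0.0056],
 [-0.0056, 0.0506]].

Step 3 — form the quadratic (x - mu)^T · Sigma^{-1} · (x - mu):
  Sigma^{-1} · (x - mu) = (0.118, -0.0618).
  (x - mu)^T · [Sigma^{-1} · (x - mu)] = (2)·(0.118) + (-1)·(-0.0618) = 0.2978.

Step 4 — take square root: d = √(0.2978) ≈ 0.5457.

d(x, mu) = √(0.2978) ≈ 0.5457


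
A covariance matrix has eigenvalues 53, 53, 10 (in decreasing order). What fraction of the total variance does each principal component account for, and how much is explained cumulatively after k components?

Step 1 — total variance = trace(Sigma) = Σ λ_i = 53 + 53 + 10 = 116.

Step 2 — fraction explained by component i = λ_i / Σ λ:
  PC1: 53/116 = 0.4569
  PC2: 53/116 = 0.4569
  PC3: 10/116 = 0.0862

Step 3 — cumulative fraction after k components = (λ_1 + ... + λ_k) / Σ λ:
  k = 1: 53/116 = 0.4569
  k = 2: (53 + 53)/116 = 106/116 = 0.9138
  k = 3: (53 + 53 + 10)/116 = 116/116 = 1

Summary (fraction, with percent):

explained: PC1 0.4569 (45.69%), PC2 0.4569 (45.69%), PC3 0.0862 (8.62%);  cumulative: 0.4569, 0.9138, 1


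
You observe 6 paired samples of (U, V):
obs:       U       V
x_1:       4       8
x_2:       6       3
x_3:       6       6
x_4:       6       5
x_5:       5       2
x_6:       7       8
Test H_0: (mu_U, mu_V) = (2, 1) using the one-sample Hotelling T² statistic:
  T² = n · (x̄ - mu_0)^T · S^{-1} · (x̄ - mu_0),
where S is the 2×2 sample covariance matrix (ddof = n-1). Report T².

Step 1 — sample mean vector:
  mean(U) = (4 + 6 + 6 + 6 + 5 + 7) / 6 = 34/6 = 5.6667
  mean(V) = (8 + 3 + 6 + 5 + 2 + 8) / 6 = 32/6 = 5.3333
  x̄ = (5.6667, 5.3333),  deviation x̄ - mu_0 = (5.6667, 5.3333) - (2, 1) = (3.6667, 4.3333).

Step 2 — sample covariance matrix, S[i,j] = (1/(n-1)) · Σ_k (x_{k,i} - mean_i) · (x_{k,j} - mean_j), divisor n-1 = 5:
  S[U,U] = ((-1.6667)·(-1.6667) + (0.3333)·(0.3333) + (0.3333)·(0.3333) + (0.3333)·(0.3333) + (-0.6667)·(-0.6667) + (1.3333)·(1.3333)) / 5 = 5.3333/5 = 1.0667
  S[U,V] = ((-1.6667)·(2.6667) + (0.3333)·(-2.3333) + (0.3333)·(0.6667) + (0.3333)·(-0.3333) + (-0.6667)·(-3.3333) + (1.3333)·(2.6667)) / 5 = 0.6667/5 = 0.1333
  S[V,V] = ((2.6667)·(2.6667) + (-2.3333)·(-2.3333) + (0.6667)·(0.6667) + (-0.3333)·(-0.3333) + (-3.3333)·(-3.3333) + (2.6667)·(2.6667)) / 5 = 31.3333/5 = 6.2667
  S = [[1.0667, 0.1333],
 [0.1333, 6.2667]].

Step 3 — invert S. det(S) = 1.0667·6.2667 - (0.1333)² = 6.6667.
  S^{-1} = (1/det) · [[d, -b], [-b, a]] = [[0.94, -0.02],
 [-0.02, 0.16]].

Step 4 — quadratic form (x̄ - mu_0)^T · S^{-1} · (x̄ - mu_0):
  S^{-1} · (x̄ - mu_0) = (3.36, 0.62),
  (x̄ - mu_0)^T · [...] = (3.6667)·(3.36) + (4.3333)·(0.62) = 15.0067.

Step 5 — scale by n: T² = 6 · 15.0067 = 90.04.

T² ≈ 90.04


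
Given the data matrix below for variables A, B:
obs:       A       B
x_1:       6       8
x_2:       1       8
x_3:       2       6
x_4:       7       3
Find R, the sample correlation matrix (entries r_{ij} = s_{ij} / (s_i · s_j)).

Step 1 — column means:
  mean(A) = (6 + 1 + 2 + 7) / 4 = 16/4 = 4
  mean(B) = (8 + 8 + 6 + 3) / 4 = 25/4 = 6.25

Step 2 — sample variances and covariances s[i,j] = (1/(n-1)) · Σ_k (x_{k,i} - mean_i) · (x_{k,j} - mean_j), with n-1 = 3:
  s[A,A] = ((2)·(2) + (-3)·(-3) + (-2)·(-2) + (3)·(3)) / 3 = 26/3 = 8.6667
  s[A,B] = ((2)·(1.75) + (-3)·(1.75) + (-2)·(-0.25) + (3)·(-3.25)) / 3 = -11/3 = -3.6667
  s[B,B] = ((1.75)·(1.75) + (1.75)·(1.75) + (-0.25)·(-0.25) + (-3.25)·(-3.25)) / 3 = 16.75/3 = 5.5833
  Sample standard deviations s_i = √(s[i,i]):
  s(A) = √(8.6667) = 2.9439
  s(B) = √(5.5833) = 2.3629

Step 3 — r_{ij} = s_{ij} / (s_i · s_j):
  r[A,A] = 1 (diagonal).
  r[A,B] = -3.6667 / (2.9439 · 2.3629) = -3.6667 / 6.9562 = -0.5271
  r[B,B] = 1 (diagonal).

R is symmetric with unit diagonal. Assembling:

R = [[1, -0.5271],
 [-0.5271, 1]]


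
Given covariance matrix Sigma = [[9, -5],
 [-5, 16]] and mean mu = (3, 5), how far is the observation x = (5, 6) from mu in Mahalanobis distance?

Step 1 — centre the observation: (x - mu) = (2, 1).

Step 2 — invert Sigma. det(Sigma) = 9·16 - (-5)² = 119.
  Sigma^{-1} = (1/det) · [[d, -b], [-b, a]] = [[0.1345, 0.042],
 [0.042, 0.0756]].

Step 3 — form the quadratic (x - mu)^T · Sigma^{-1} · (x - mu):
  Sigma^{-1} · (x - mu) = (0.3109, 0.1597).
  (x - mu)^T · [Sigma^{-1} · (x - mu)] = (2)·(0.3109) + (1)·(0.1597) = 0.7815.

Step 4 — take square root: d = √(0.7815) ≈ 0.884.

d(x, mu) = √(0.7815) ≈ 0.884


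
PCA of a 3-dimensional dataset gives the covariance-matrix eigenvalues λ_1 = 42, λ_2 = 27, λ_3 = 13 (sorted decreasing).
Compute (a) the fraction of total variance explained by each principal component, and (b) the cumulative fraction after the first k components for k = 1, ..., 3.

Step 1 — total variance = trace(Sigma) = Σ λ_i = 42 + 27 + 13 = 82.

Step 2 — fraction explained by component i = λ_i / Σ λ:
  PC1: 42/82 = 0.5122
  PC2: 27/82 = 0.3293
  PC3: 13/82 = 0.1585

Step 3 — cumulative fraction after k components = (λ_1 + ... + λ_k) / Σ λ:
  k = 1: 42/82 = 0.5122
  k = 2: (42 + 27)/82 = 69/82 = 0.8415
  k = 3: (42 + 27 + 13)/82 = 82/82 = 1

Summary (fraction, with percent):

explained: PC1 0.5122 (51.22%), PC2 0.3293 (32.93%), PC3 0.1585 (15.85%);  cumulative: 0.5122, 0.8415, 1


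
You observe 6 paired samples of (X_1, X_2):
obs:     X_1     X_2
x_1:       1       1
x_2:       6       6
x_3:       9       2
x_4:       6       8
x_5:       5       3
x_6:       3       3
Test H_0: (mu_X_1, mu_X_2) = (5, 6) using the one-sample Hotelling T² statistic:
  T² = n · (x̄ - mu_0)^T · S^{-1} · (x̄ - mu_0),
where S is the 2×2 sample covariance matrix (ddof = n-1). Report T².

Step 1 — sample mean vector:
  mean(X_1) = (1 + 6 + 9 + 6 + 5 + 3) / 6 = 30/6 = 5
  mean(X_2) = (1 + 6 + 2 + 8 + 3 + 3) / 6 = 23/6 = 3.8333
  x̄ = (5, 3.8333),  deviation x̄ - mu_0 = (5, 3.8333) - (5, 6) = (0, -2.1667).

Step 2 — sample covariance matrix, S[i,j] = (1/(n-1)) · Σ_k (x_{k,i} - mean_i) · (x_{k,j} - mean_j), divisor n-1 = 5:
  S[X_1,X_1] = ((-4)·(-4) + (1)·(1) + (4)·(4) + (1)·(1) + (0)·(0) + (-2)·(-2)) / 5 = 38/5 = 7.6
  S[X_1,X_2] = ((-4)·(-2.8333) + (1)·(2.1667) + (4)·(-1.8333) + (1)·(4.1667) + (0)·(-0.8333) + (-2)·(-0.8333)) / 5 = 12/5 = 2.4
  S[X_2,X_2] = ((-2.8333)·(-2.8333) + (2.1667)·(2.1667) + (-1.8333)·(-1.8333) + (4.1667)·(4.1667) + (-0.8333)·(-0.8333) + (-0.8333)·(-0.8333)) / 5 = 34.8333/5 = 6.9667
  S = [[7.6, 2.4],
 [2.4, 6.9667]].

Step 3 — invert S. det(S) = 7.6·6.9667 - (2.4)² = 47.1867.
  S^{-1} = (1/det) · [[d, -b], [-b, a]] = [[0.1476, -0.0509],
 [-0.0509, 0.1611]].

Step 4 — quadratic form (x̄ - mu_0)^T · S^{-1} · (x̄ - mu_0):
  S^{-1} · (x̄ - mu_0) = (0.1102, -0.349),
  (x̄ - mu_0)^T · [...] = (0)·(0.1102) + (-2.1667)·(-0.349) = 0.7561.

Step 5 — scale by n: T² = 6 · 0.7561 = 4.5366.

T² ≈ 4.5366


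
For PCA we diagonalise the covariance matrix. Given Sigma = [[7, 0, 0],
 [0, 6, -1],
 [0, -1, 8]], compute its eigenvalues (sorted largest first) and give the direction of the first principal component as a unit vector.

Step 1 — characteristic polynomial p(λ) = det(λI - Sigma) = λ³ - tr·λ² + c_1·λ - det, where tr = trace, c_1 = sum of the principal 2×2 minors, det = det(Sigma):
  tr = 7 + 6 + 8 = 21,
  c_1 = (7·6 - (0)²) + (7·8 - (0)²) + (6·8 - (-1)²) = 42 + 56 + 47 = 145,
  det = 7·(6·8 - (-1)²) - (0)·((0)·8 - (-1)·(0)) + (0)·((0)·(-1) - 6·(0)) = 7·(47) - (0)·(0) + (0)·(0) = 329.
  So p(λ) = λ³ - 21λ² + 145λ - 329.
Step 2 — look for an integer root (rational root theorem: any rational root is an integer divisor of 329). Testing λ = 7:
  p(7) = 343 - 1029 + 1015 - 329 = 0  ✓
  Dividing out (λ - 7): p(λ) = (λ - 7)(λ² - 14λ + 47).
Step 3 — remaining eigenvalues from the quadratic λ² - 14λ + 47 = 0:
  Δ = 14² - 4·47 = 196 - 188 = 8,  λ = (14 ± √8)/2 = (14 ± 2.8284)/2 ≈ 8.4142 or 5.5858.
  Sorted: λ_1 = 8.4142,  λ_2 = 7,  λ_3 = 5.5858  (check: sum = 21 = tr ✓).

Step 4 — unit eigenvector for λ_1 ≈ 8.4142: v spans the null space of (Sigma - λ_1 I), whose rows are
  r_1 = (-1.4142, 0, 0),  r_2 = (0, -2.4142, -1),  r_3 = (0, -1, -0.4142).
  v is orthogonal to every row, so take v ∝ r_1 × r_2 = ((0)·(-1) - (0)·(-2.4142), (0)·(0) - (-1.4142)·(-1), (-1.4142)·(-2.4142) - (0)·(0)) ≈ (0, -1.4142, 3.4142).
  Rescale (multiply by -1 so the first nonzero entry is positive): u = (0, 1.4142, -3.4142).
  ||u|| = √((0)² + (1.4142)² + (-3.4142)²) = √(13.6569) ≈ 3.6955,  v_1 = u/||u|| ≈ (0, 0.3827, -0.9239) (||v_1|| = 1).

λ_1 = 8.4142,  λ_2 = 7,  λ_3 = 5.5858;  v_1 ≈ (0, 0.3827, -0.9239)


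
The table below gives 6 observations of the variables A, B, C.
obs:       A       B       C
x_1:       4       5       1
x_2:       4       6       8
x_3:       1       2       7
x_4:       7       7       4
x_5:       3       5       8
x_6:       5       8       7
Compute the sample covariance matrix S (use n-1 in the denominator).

Step 1 — column means:
  mean(A) = (4 + 4 + 1 + 7 + 3 + 5) / 6 = 24/6 = 4
  mean(B) = (5 + 6 + 2 + 7 + 5 + 8) / 6 = 33/6 = 5.5
  mean(C) = (1 + 8 + 7 + 4 + 8 + 7) / 6 = 35/6 = 5.8333

Step 2 — sample covariance S[i,j] = (1/(n-1)) · Σ_k (x_{k,i} - mean_i) · (x_{k,j} - mean_j), with n-1 = 5.
  S[A,A] = ((0)·(0) + (0)·(0) + (-3)·(-3) + (3)·(3) + (-1)·(-1) + (1)·(1)) / 5 = 20/5 = 4
  S[A,B] = ((0)·(-0.5) + (0)·(0.5) + (-3)·(-3.5) + (3)·(1.5) + (-1)·(-0.5) + (1)·(2.5)) / 5 = 18/5 = 3.6
  S[A,C] = ((0)·(-4.8333) + (0)·(2.1667) + (-3)·(1.1667) + (3)·(-1.8333) + (-1)·(2.1667) + (1)·(1.1667)) / 5 = -10/5 = -2
  S[B,B] = ((-0.5)·(-0.5) + (0.5)·(0.5) + (-3.5)·(-3.5) + (1.5)·(1.5) + (-0.5)·(-0.5) + (2.5)·(2.5)) / 5 = 21.5/5 = 4.3
  S[B,C] = ((-0.5)·(-4.8333) + (0.5)·(2.1667) + (-3.5)·(1.1667) + (1.5)·(-1.8333) + (-0.5)·(2.1667) + (2.5)·(1.1667)) / 5 = -1.5/5 = -0.3
  S[C,C] = ((-4.8333)·(-4.8333) + (2.1667)·(2.1667) + (1.1667)·(1.1667) + (-1.8333)·(-1.8333) + (2.1667)·(2.1667) + (1.1667)·(1.1667)) / 5 = 38.8333/5 = 7.7667

S is symmetric (S[j,i] = S[i,j]). Assembling:

S = [[4, 3.6, -2],
 [3.6, 4.3, -0.3],
 [-2, -0.3, 7.7667]]


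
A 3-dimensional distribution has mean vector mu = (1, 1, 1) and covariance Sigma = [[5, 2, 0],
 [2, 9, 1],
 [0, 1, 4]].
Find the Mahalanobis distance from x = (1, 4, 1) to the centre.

Step 1 — centre the observation: (x - mu) = (0, 3, 0).

Step 2 — invert Sigma (cofactor / det for 3×3, or solve directly):
  Sigma^{-1} = [[0.2201, -0.0503, 0.0126],
 [-0.0503, 0.1258, -0.0314],
 [0.0126, -0.0314, 0.2579]].

Step 3 — form the quadratic (x - mu)^T · Sigma^{-1} · (x - mu):
  Sigma^{-1} · (x - mu) = (-0.1509, 0.3774, -0.0943).
  (x - mu)^T · [Sigma^{-1} · (x - mu)] = (0)·(-0.1509) + (3)·(0.3774) + (0)·(-0.0943) = 1.1321.

Step 4 — take square root: d = √(1.1321) ≈ 1.064.

d(x, mu) = √(1.1321) ≈ 1.064


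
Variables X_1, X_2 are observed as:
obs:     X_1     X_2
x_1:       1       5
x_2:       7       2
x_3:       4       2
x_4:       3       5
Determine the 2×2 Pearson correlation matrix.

Step 1 — column means:
  mean(X_1) = (1 + 7 + 4 + 3) / 4 = 15/4 = 3.75
  mean(X_2) = (5 + 2 + 2 + 5) / 4 = 14/4 = 3.5

Step 2 — sample variances and covariances s[i,j] = (1/(n-1)) · Σ_k (x_{k,i} - mean_i) · (x_{k,j} - mean_j), with n-1 = 3:
  s[X_1,X_1] = ((-2.75)·(-2.75) + (3.25)·(3.25) + (0.25)·(0.25) + (-0.75)·(-0.75)) / 3 = 18.75/3 = 6.25
  s[X_1,X_2] = ((-2.75)·(1.5) + (3.25)·(-1.5) + (0.25)·(-1.5) + (-0.75)·(1.5)) / 3 = -10.5/3 = -3.5
  s[X_2,X_2] = ((1.5)·(1.5) + (-1.5)·(-1.5) + (-1.5)·(-1.5) + (1.5)·(1.5)) / 3 = 9/3 = 3
  Sample standard deviations s_i = √(s[i,i]):
  s(X_1) = √(6.25) = 2.5
  s(X_2) = √(3) = 1.7321

Step 3 — r_{ij} = s_{ij} / (s_i · s_j):
  r[X_1,X_1] = 1 (diagonal).
  r[X_1,X_2] = -3.5 / (2.5 · 1.7321) = -3.5 / 4.3301 = -0.8083
  r[X_2,X_2] = 1 (diagonal).

R is symmetric with unit diagonal. Assembling:

R = [[1, -0.8083],
 [-0.8083, 1]]


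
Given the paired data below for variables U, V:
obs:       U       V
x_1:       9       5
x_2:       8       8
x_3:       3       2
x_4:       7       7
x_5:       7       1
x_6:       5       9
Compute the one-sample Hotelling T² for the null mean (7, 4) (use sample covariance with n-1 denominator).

Step 1 — sample mean vector:
  mean(U) = (9 + 8 + 3 + 7 + 7 + 5) / 6 = 39/6 = 6.5
  mean(V) = (5 + 8 + 2 + 7 + 1 + 9) / 6 = 32/6 = 5.3333
  x̄ = (6.5, 5.3333),  deviation x̄ - mu_0 = (6.5, 5.3333) - (7, 4) = (-0.5, 1.3333).

Step 2 — sample covariance matrix, S[i,j] = (1/(n-1)) · Σ_k (x_{k,i} - mean_i) · (x_{k,j} - mean_j), divisor n-1 = 5:
  S[U,U] = ((2.5)·(2.5) + (1.5)·(1.5) + (-3.5)·(-3.5) + (0.5)·(0.5) + (0.5)·(0.5) + (-1.5)·(-1.5)) / 5 = 23.5/5 = 4.7
  S[U,V] = ((2.5)·(-0.3333) + (1.5)·(2.6667) + (-3.5)·(-3.3333) + (0.5)·(1.6667) + (0.5)·(-4.3333) + (-1.5)·(3.6667)) / 5 = 8/5 = 1.6
  S[V,V] = ((-0.3333)·(-0.3333) + (2.6667)·(2.6667) + (-3.3333)·(-3.3333) + (1.6667)·(1.6667) + (-4.3333)·(-4.3333) + (3.6667)·(3.6667)) / 5 = 53.3333/5 = 10.6667
  S = [[4.7, 1.6],
 [1.6, 10.6667]].

Step 3 — invert S. det(S) = 4.7·10.6667 - (1.6)² = 47.5733.
  S^{-1} = (1/det) · [[d, -b], [-b, a]] = [[0.2242, -0.0336],
 [-0.0336, 0.0988]].

Step 4 — quadratic form (x̄ - mu_0)^T · S^{-1} · (x̄ - mu_0):
  S^{-1} · (x̄ - mu_0) = (-0.157, 0.1485),
  (x̄ - mu_0)^T · [...] = (-0.5)·(-0.157) + (1.3333)·(0.1485) = 0.2765.

Step 5 — scale by n: T² = 6 · 0.2765 = 1.6592.

T² ≈ 1.6592


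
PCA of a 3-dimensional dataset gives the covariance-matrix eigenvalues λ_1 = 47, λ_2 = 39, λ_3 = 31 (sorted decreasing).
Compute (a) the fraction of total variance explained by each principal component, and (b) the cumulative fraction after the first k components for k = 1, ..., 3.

Step 1 — total variance = trace(Sigma) = Σ λ_i = 47 + 39 + 31 = 117.

Step 2 — fraction explained by component i = λ_i / Σ λ:
  PC1: 47/117 = 0.4017
  PC2: 39/117 = 0.3333
  PC3: 31/117 = 0.265

Step 3 — cumulative fraction after k components = (λ_1 + ... + λ_k) / Σ λ:
  k = 1: 47/117 = 0.4017
  k = 2: (47 + 39)/117 = 86/117 = 0.735
  k = 3: (47 + 39 + 31)/117 = 117/117 = 1

Summary (fraction, with percent):

explained: PC1 0.4017 (40.17%), PC2 0.3333 (33.33%), PC3 0.265 (26.5%);  cumulative: 0.4017, 0.735, 1


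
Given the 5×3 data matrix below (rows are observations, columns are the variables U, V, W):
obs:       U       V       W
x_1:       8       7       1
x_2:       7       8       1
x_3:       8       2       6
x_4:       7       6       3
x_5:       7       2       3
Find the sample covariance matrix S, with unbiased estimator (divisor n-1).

Step 1 — column means:
  mean(U) = (8 + 7 + 8 + 7 + 7) / 5 = 37/5 = 7.4
  mean(V) = (7 + 8 + 2 + 6 + 2) / 5 = 25/5 = 5
  mean(W) = (1 + 1 + 6 + 3 + 3) / 5 = 14/5 = 2.8

Step 2 — sample covariance S[i,j] = (1/(n-1)) · Σ_k (x_{k,i} - mean_i) · (x_{k,j} - mean_j), with n-1 = 4.
  S[U,U] = ((0.6)·(0.6) + (-0.4)·(-0.4) + (0.6)·(0.6) + (-0.4)·(-0.4) + (-0.4)·(-0.4)) / 4 = 1.2/4 = 0.3
  S[U,V] = ((0.6)·(2) + (-0.4)·(3) + (0.6)·(-3) + (-0.4)·(1) + (-0.4)·(-3)) / 4 = -1/4 = -0.25
  S[U,W] = ((0.6)·(-1.8) + (-0.4)·(-1.8) + (0.6)·(3.2) + (-0.4)·(0.2) + (-0.4)·(0.2)) / 4 = 1.4/4 = 0.35
  S[V,V] = ((2)·(2) + (3)·(3) + (-3)·(-3) + (1)·(1) + (-3)·(-3)) / 4 = 32/4 = 8
  S[V,W] = ((2)·(-1.8) + (3)·(-1.8) + (-3)·(3.2) + (1)·(0.2) + (-3)·(0.2)) / 4 = -19/4 = -4.75
  S[W,W] = ((-1.8)·(-1.8) + (-1.8)·(-1.8) + (3.2)·(3.2) + (0.2)·(0.2) + (0.2)·(0.2)) / 4 = 16.8/4 = 4.2

S is symmetric (S[j,i] = S[i,j]). Assembling:

S = [[0.3, -0.25, 0.35],
 [-0.25, 8, -4.75],
 [0.35, -4.75, 4.2]]


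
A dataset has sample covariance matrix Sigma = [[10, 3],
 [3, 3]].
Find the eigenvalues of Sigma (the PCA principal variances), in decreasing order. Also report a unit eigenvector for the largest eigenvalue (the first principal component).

Step 1 — characteristic polynomial of 2×2 Sigma:
  det(Sigma - λI) = λ² - trace · λ + det = 0.
  trace = 10 + 3 = 13, det = 10·3 - (3)² = 21.
Step 2 — discriminant:
  Δ = trace² - 4·det = 169 - 84 = 85.
Step 3 — eigenvalues:
  λ = (trace ± √Δ)/2 = (13 ± 9.2195)/2,
  λ_1 = 11.1098,  λ_2 = 1.8902.

Step 4 — unit eigenvector for λ_1: solve (Sigma - λ_1 I)v = 0. First row:
  (10 - 11.1098)·v_x + (3)·v_y = 0, i.e. (-1.1098)·v_x + (3)·v_y = 0,
  so v ∝ (b, λ_1 - a) = (3, 1.1098) = u.
  ||u|| = √((3)² + (1.1098)²) = √(10.2316) ≈ 3.1987,
  v_1 = u/||u|| ≈ (0.9379, 0.3469) (||v_1|| = 1).

λ_1 = 11.1098,  λ_2 = 1.8902;  v_1 ≈ (0.9379, 0.3469)


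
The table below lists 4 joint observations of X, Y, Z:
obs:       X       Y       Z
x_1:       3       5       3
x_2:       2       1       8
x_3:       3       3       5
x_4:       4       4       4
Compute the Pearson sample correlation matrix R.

Step 1 — column means:
  mean(X) = (3 + 2 + 3 + 4) / 4 = 12/4 = 3
  mean(Y) = (5 + 1 + 3 + 4) / 4 = 13/4 = 3.25
  mean(Z) = (3 + 8 + 5 + 4) / 4 = 20/4 = 5

Step 2 — sample variances and covariances s[i,j] = (1/(n-1)) · Σ_k (x_{k,i} - mean_i) · (x_{k,j} - mean_j), with n-1 = 3:
  s[X,X] = ((0)·(0) + (-1)·(-1) + (0)·(0) + (1)·(1)) / 3 = 2/3 = 0.6667
  s[X,Y] = ((0)·(1.75) + (-1)·(-2.25) + (0)·(-0.25) + (1)·(0.75)) / 3 = 3/3 = 1
  s[X,Z] = ((0)·(-2) + (-1)·(3) + (0)·(0) + (1)·(-1)) / 3 = -4/3 = -1.3333
  s[Y,Y] = ((1.75)·(1.75) + (-2.25)·(-2.25) + (-0.25)·(-0.25) + (0.75)·(0.75)) / 3 = 8.75/3 = 2.9167
  s[Y,Z] = ((1.75)·(-2) + (-2.25)·(3) + (-0.25)·(0) + (0.75)·(-1)) / 3 = -11/3 = -3.6667
  s[Z,Z] = ((-2)·(-2) + (3)·(3) + (0)·(0) + (-1)·(-1)) / 3 = 14/3 = 4.6667
  Sample standard deviations s_i = √(s[i,i]):
  s(X) = √(0.6667) = 0.8165
  s(Y) = √(2.9167) = 1.7078
  s(Z) = √(4.6667) = 2.1602

Step 3 — r_{ij} = s_{ij} / (s_i · s_j):
  r[X,X] = 1 (diagonal).
  r[X,Y] = 1 / (0.8165 · 1.7078) = 1 / 1.3944 = 0.7171
  r[X,Z] = -1.3333 / (0.8165 · 2.1602) = -1.3333 / 1.7638 = -0.7559
  r[Y,Y] = 1 (diagonal).
  r[Y,Z] = -3.6667 / (1.7078 · 2.1602) = -3.6667 / 3.6893 = -0.9939
  r[Z,Z] = 1 (diagonal).

R is symmetric with unit diagonal. Assembling:

R = [[1, 0.7171, -0.7559],
 [0.7171, 1, -0.9939],
 [-0.7559, -0.9939, 1]]


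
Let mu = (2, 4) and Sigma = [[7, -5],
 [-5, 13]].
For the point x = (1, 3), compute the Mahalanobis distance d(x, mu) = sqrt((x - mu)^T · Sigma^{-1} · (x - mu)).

Step 1 — centre the observation: (x - mu) = (-1, -1).

Step 2 — invert Sigma. det(Sigma) = 7·13 - (-5)² = 66.
  Sigma^{-1} = (1/det) · [[d, -b], [-b, a]] = [[0.197, 0.0758],
 [0.0758, 0.1061]].

Step 3 — form the quadratic (x - mu)^T · Sigma^{-1} · (x - mu):
  Sigma^{-1} · (x - mu) = (-0.2727, -0.1818).
  (x - mu)^T · [Sigma^{-1} · (x - mu)] = (-1)·(-0.2727) + (-1)·(-0.1818) = 0.4545.

Step 4 — take square root: d = √(0.4545) ≈ 0.6742.

d(x, mu) = √(0.4545) ≈ 0.6742


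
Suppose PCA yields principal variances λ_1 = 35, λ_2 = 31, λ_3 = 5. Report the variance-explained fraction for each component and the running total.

Step 1 — total variance = trace(Sigma) = Σ λ_i = 35 + 31 + 5 = 71.

Step 2 — fraction explained by component i = λ_i / Σ λ:
  PC1: 35/71 = 0.493
  PC2: 31/71 = 0.4366
  PC3: 5/71 = 0.0704

Step 3 — cumulative fraction after k components = (λ_1 + ... + λ_k) / Σ λ:
  k = 1: 35/71 = 0.493
  k = 2: (35 + 31)/71 = 66/71 = 0.9296
  k = 3: (35 + 31 + 5)/71 = 71/71 = 1

Summary (fraction, with percent):

explained: PC1 0.493 (49.3%), PC2 0.4366 (43.66%), PC3 0.0704 (7.04%);  cumulative: 0.493, 0.9296, 1


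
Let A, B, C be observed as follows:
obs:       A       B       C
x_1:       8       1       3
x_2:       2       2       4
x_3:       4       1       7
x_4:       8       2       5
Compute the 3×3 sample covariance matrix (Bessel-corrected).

Step 1 — column means:
  mean(A) = (8 + 2 + 4 + 8) / 4 = 22/4 = 5.5
  mean(B) = (1 + 2 + 1 + 2) / 4 = 6/4 = 1.5
  mean(C) = (3 + 4 + 7 + 5) / 4 = 19/4 = 4.75

Step 2 — sample covariance S[i,j] = (1/(n-1)) · Σ_k (x_{k,i} - mean_i) · (x_{k,j} - mean_j), with n-1 = 3.
  S[A,A] = ((2.5)·(2.5) + (-3.5)·(-3.5) + (-1.5)·(-1.5) + (2.5)·(2.5)) / 3 = 27/3 = 9
  S[A,B] = ((2.5)·(-0.5) + (-3.5)·(0.5) + (-1.5)·(-0.5) + (2.5)·(0.5)) / 3 = -1/3 = -0.3333
  S[A,C] = ((2.5)·(-1.75) + (-3.5)·(-0.75) + (-1.5)·(2.25) + (2.5)·(0.25)) / 3 = -4.5/3 = -1.5
  S[B,B] = ((-0.5)·(-0.5) + (0.5)·(0.5) + (-0.5)·(-0.5) + (0.5)·(0.5)) / 3 = 1/3 = 0.3333
  S[B,C] = ((-0.5)·(-1.75) + (0.5)·(-0.75) + (-0.5)·(2.25) + (0.5)·(0.25)) / 3 = -0.5/3 = -0.1667
  S[C,C] = ((-1.75)·(-1.75) + (-0.75)·(-0.75) + (2.25)·(2.25) + (0.25)·(0.25)) / 3 = 8.75/3 = 2.9167

S is symmetric (S[j,i] = S[i,j]). Assembling:

S = [[9, -0.3333, -1.5],
 [-0.3333, 0.3333, -0.1667],
 [-1.5, -0.1667, 2.9167]]


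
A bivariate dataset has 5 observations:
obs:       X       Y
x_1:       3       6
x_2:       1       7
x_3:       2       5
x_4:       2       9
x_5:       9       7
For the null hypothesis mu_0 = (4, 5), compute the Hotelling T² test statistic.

Step 1 — sample mean vector:
  mean(X) = (3 + 1 + 2 + 2 + 9) / 5 = 17/5 = 3.4
  mean(Y) = (6 + 7 + 5 + 9 + 7) / 5 = 34/5 = 6.8
  x̄ = (3.4, 6.8),  deviation x̄ - mu_0 = (3.4, 6.8) - (4, 5) = (-0.6, 1.8).

Step 2 — sample covariance matrix, S[i,j] = (1/(n-1)) · Σ_k (x_{k,i} - mean_i) · (x_{k,j} - mean_j), divisor n-1 = 4:
  S[X,X] = ((-0.4)·(-0.4) + (-2.4)·(-2.4) + (-1.4)·(-1.4) + (-1.4)·(-1.4) + (5.6)·(5.6)) / 4 = 41.2/4 = 10.3
  S[X,Y] = ((-0.4)·(-0.8) + (-2.4)·(0.2) + (-1.4)·(-1.8) + (-1.4)·(2.2) + (5.6)·(0.2)) / 4 = 0.4/4 = 0.1
  S[Y,Y] = ((-0.8)·(-0.8) + (0.2)·(0.2) + (-1.8)·(-1.8) + (2.2)·(2.2) + (0.2)·(0.2)) / 4 = 8.8/4 = 2.2
  S = [[10.3, 0.1],
 [0.1, 2.2]].

Step 3 — invert S. det(S) = 10.3·2.2 - (0.1)² = 22.65.
  S^{-1} = (1/det) · [[d, -b], [-b, a]] = [[0.0971, -0.0044],
 [-0.0044, 0.4547]].

Step 4 — quadratic form (x̄ - mu_0)^T · S^{-1} · (x̄ - mu_0):
  S^{-1} · (x̄ - mu_0) = (-0.0662, 0.8212),
  (x̄ - mu_0)^T · [...] = (-0.6)·(-0.0662) + (1.8)·(0.8212) = 1.5179.

Step 5 — scale by n: T² = 5 · 1.5179 = 7.5894.

T² ≈ 7.5894


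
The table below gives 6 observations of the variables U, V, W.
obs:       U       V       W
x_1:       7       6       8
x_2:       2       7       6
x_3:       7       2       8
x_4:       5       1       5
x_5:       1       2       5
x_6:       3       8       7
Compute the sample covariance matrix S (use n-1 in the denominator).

Step 1 — column means:
  mean(U) = (7 + 2 + 7 + 5 + 1 + 3) / 6 = 25/6 = 4.1667
  mean(V) = (6 + 7 + 2 + 1 + 2 + 8) / 6 = 26/6 = 4.3333
  mean(W) = (8 + 6 + 8 + 5 + 5 + 7) / 6 = 39/6 = 6.5

Step 2 — sample covariance S[i,j] = (1/(n-1)) · Σ_k (x_{k,i} - mean_i) · (x_{k,j} - mean_j), with n-1 = 5.
  S[U,U] = ((2.8333)·(2.8333) + (-2.1667)·(-2.1667) + (2.8333)·(2.8333) + (0.8333)·(0.8333) + (-3.1667)·(-3.1667) + (-1.1667)·(-1.1667)) / 5 = 32.8333/5 = 6.5667
  S[U,V] = ((2.8333)·(1.6667) + (-2.1667)·(2.6667) + (2.8333)·(-2.3333) + (0.8333)·(-3.3333) + (-3.1667)·(-2.3333) + (-1.1667)·(3.6667)) / 5 = -7.3333/5 = -1.4667
  S[U,W] = ((2.8333)·(1.5) + (-2.1667)·(-0.5) + (2.8333)·(1.5) + (0.8333)·(-1.5) + (-3.1667)·(-1.5) + (-1.1667)·(0.5)) / 5 = 12.5/5 = 2.5
  S[V,V] = ((1.6667)·(1.6667) + (2.6667)·(2.6667) + (-2.3333)·(-2.3333) + (-3.3333)·(-3.3333) + (-2.3333)·(-2.3333) + (3.6667)·(3.6667)) / 5 = 45.3333/5 = 9.0667
  S[V,W] = ((1.6667)·(1.5) + (2.6667)·(-0.5) + (-2.3333)·(1.5) + (-3.3333)·(-1.5) + (-2.3333)·(-1.5) + (3.6667)·(0.5)) / 5 = 8/5 = 1.6
  S[W,W] = ((1.5)·(1.5) + (-0.5)·(-0.5) + (1.5)·(1.5) + (-1.5)·(-1.5) + (-1.5)·(-1.5) + (0.5)·(0.5)) / 5 = 9.5/5 = 1.9

S is symmetric (S[j,i] = S[i,j]). Assembling:

S = [[6.5667, -1.4667, 2.5],
 [-1.4667, 9.0667, 1.6],
 [2.5, 1.6, 1.9]]


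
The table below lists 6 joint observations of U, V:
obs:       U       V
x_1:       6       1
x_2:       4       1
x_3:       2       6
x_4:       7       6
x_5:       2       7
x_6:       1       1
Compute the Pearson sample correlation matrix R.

Step 1 — column means:
  mean(U) = (6 + 4 + 2 + 7 + 2 + 1) / 6 = 22/6 = 3.6667
  mean(V) = (1 + 1 + 6 + 6 + 7 + 1) / 6 = 22/6 = 3.6667

Step 2 — sample variances and covariances s[i,j] = (1/(n-1)) · Σ_k (x_{k,i} - mean_i) · (x_{k,j} - mean_j), with n-1 = 5:
  s[U,U] = ((2.3333)·(2.3333) + (0.3333)·(0.3333) + (-1.6667)·(-1.6667) + (3.3333)·(3.3333) + (-1.6667)·(-1.6667) + (-2.6667)·(-2.6667)) / 5 = 29.3333/5 = 5.8667
  s[U,V] = ((2.3333)·(-2.6667) + (0.3333)·(-2.6667) + (-1.6667)·(2.3333) + (3.3333)·(2.3333) + (-1.6667)·(3.3333) + (-2.6667)·(-2.6667)) / 5 = -1.6667/5 = -0.3333
  s[V,V] = ((-2.6667)·(-2.6667) + (-2.6667)·(-2.6667) + (2.3333)·(2.3333) + (2.3333)·(2.3333) + (3.3333)·(3.3333) + (-2.6667)·(-2.6667)) / 5 = 43.3333/5 = 8.6667
  Sample standard deviations s_i = √(s[i,i]):
  s(U) = √(5.8667) = 2.4221
  s(V) = √(8.6667) = 2.9439

Step 3 — r_{ij} = s_{ij} / (s_i · s_j):
  r[U,U] = 1 (diagonal).
  r[U,V] = -0.3333 / (2.4221 · 2.9439) = -0.3333 / 7.1305 = -0.0467
  r[V,V] = 1 (diagonal).

R is symmetric with unit diagonal. Assembling:

R = [[1, -0.0467],
 [-0.0467, 1]]


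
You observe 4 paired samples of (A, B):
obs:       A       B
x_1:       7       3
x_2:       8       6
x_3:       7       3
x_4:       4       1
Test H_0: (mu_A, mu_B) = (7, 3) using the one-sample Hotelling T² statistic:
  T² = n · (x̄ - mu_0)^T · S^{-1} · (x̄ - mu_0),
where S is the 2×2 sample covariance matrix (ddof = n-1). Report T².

Step 1 — sample mean vector:
  mean(A) = (7 + 8 + 7 + 4) / 4 = 26/4 = 6.5
  mean(B) = (3 + 6 + 3 + 1) / 4 = 13/4 = 3.25
  x̄ = (6.5, 3.25),  deviation x̄ - mu_0 = (6.5, 3.25) - (7, 3) = (-0.5, 0.25).

Step 2 — sample covariance matrix, S[i,j] = (1/(n-1)) · Σ_k (x_{k,i} - mean_i) · (x_{k,j} - mean_j), divisor n-1 = 3:
  S[A,A] = ((0.5)·(0.5) + (1.5)·(1.5) + (0.5)·(0.5) + (-2.5)·(-2.5)) / 3 = 9/3 = 3
  S[A,B] = ((0.5)·(-0.25) + (1.5)·(2.75) + (0.5)·(-0.25) + (-2.5)·(-2.25)) / 3 = 9.5/3 = 3.1667
  S[B,B] = ((-0.25)·(-0.25) + (2.75)·(2.75) + (-0.25)·(-0.25) + (-2.25)·(-2.25)) / 3 = 12.75/3 = 4.25
  S = [[3, 3.1667],
 [3.1667, 4.25]].

Step 3 — invert S. det(S) = 3·4.25 - (3.1667)² = 2.7222.
  S^{-1} = (1/det) · [[d, -b], [-b, a]] = [[1.5612, -1.1633],
 [-1.1633, 1.102]].

Step 4 — quadratic form (x̄ - mu_0)^T · S^{-1} · (x̄ - mu_0):
  S^{-1} · (x̄ - mu_0) = (-1.0714, 0.8571),
  (x̄ - mu_0)^T · [...] = (-0.5)·(-1.0714) + (0.25)·(0.8571) = 0.75.

Step 5 — scale by n: T² = 4 · 0.75 = 3.

T² ≈ 3


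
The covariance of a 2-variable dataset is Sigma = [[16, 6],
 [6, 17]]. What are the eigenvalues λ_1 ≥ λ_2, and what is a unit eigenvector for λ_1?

Step 1 — characteristic polynomial of 2×2 Sigma:
  det(Sigma - λI) = λ² - trace · λ + det = 0.
  trace = 16 + 17 = 33, det = 16·17 - (6)² = 236.
Step 2 — discriminant:
  Δ = trace² - 4·det = 1089 - 944 = 145.
Step 3 — eigenvalues:
  λ = (trace ± √Δ)/2 = (33 ± 12.0416)/2,
  λ_1 = 22.5208,  λ_2 = 10.4792.

Step 4 — unit eigenvector for λ_1: solve (Sigma - λ_1 I)v = 0. First row:
  (16 - 22.5208)·v_x + (6)·v_y = 0, i.e. (-6.5208)·v_x + (6)·v_y = 0,
  so v ∝ (b, λ_1 - a) = (6, 6.5208) = u.
  ||u|| = √((6)² + (6.5208)²) = √(78.5208) ≈ 8.8612,
  v_1 = u/||u|| ≈ (0.6771, 0.7359) (||v_1|| = 1).

λ_1 = 22.5208,  λ_2 = 10.4792;  v_1 ≈ (0.6771, 0.7359)


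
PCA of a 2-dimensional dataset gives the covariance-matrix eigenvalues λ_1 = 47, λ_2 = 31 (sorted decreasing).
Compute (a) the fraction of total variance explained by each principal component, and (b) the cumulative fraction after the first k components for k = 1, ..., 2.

Step 1 — total variance = trace(Sigma) = Σ λ_i = 47 + 31 = 78.

Step 2 — fraction explained by component i = λ_i / Σ λ:
  PC1: 47/78 = 0.6026
  PC2: 31/78 = 0.3974

Step 3 — cumulative fraction after k components = (λ_1 + ... + λ_k) / Σ λ:
  k = 1: 47/78 = 0.6026
  k = 2: (47 + 31)/78 = 78/78 = 1

Summary (fraction, with percent):

explained: PC1 0.6026 (60.26%), PC2 0.3974 (39.74%);  cumulative: 0.6026, 1


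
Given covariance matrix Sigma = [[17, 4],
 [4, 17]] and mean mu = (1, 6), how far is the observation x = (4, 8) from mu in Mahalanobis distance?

Step 1 — centre the observation: (x - mu) = (3, 2).

Step 2 — invert Sigma. det(Sigma) = 17·17 - (4)² = 273.
  Sigma^{-1} = (1/det) · [[d, -b], [-b, a]] = [[0.0623, -0.0147],
 [-0.0147, 0.0623]].

Step 3 — form the quadratic (x - mu)^T · Sigma^{-1} · (x - mu):
  Sigma^{-1} · (x - mu) = (0.1575, 0.0806).
  (x - mu)^T · [Sigma^{-1} · (x - mu)] = (3)·(0.1575) + (2)·(0.0806) = 0.6337.

Step 4 — take square root: d = √(0.6337) ≈ 0.7961.

d(x, mu) = √(0.6337) ≈ 0.7961


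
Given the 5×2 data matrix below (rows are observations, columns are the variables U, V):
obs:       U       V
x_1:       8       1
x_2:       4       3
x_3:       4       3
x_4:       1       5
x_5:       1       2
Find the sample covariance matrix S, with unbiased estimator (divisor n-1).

Step 1 — column means:
  mean(U) = (8 + 4 + 4 + 1 + 1) / 5 = 18/5 = 3.6
  mean(V) = (1 + 3 + 3 + 5 + 2) / 5 = 14/5 = 2.8

Step 2 — sample covariance S[i,j] = (1/(n-1)) · Σ_k (x_{k,i} - mean_i) · (x_{k,j} - mean_j), with n-1 = 4.
  S[U,U] = ((4.4)·(4.4) + (0.4)·(0.4) + (0.4)·(0.4) + (-2.6)·(-2.6) + (-2.6)·(-2.6)) / 4 = 33.2/4 = 8.3
  S[U,V] = ((4.4)·(-1.8) + (0.4)·(0.2) + (0.4)·(0.2) + (-2.6)·(2.2) + (-2.6)·(-0.8)) / 4 = -11.4/4 = -2.85
  S[V,V] = ((-1.8)·(-1.8) + (0.2)·(0.2) + (0.2)·(0.2) + (2.2)·(2.2) + (-0.8)·(-0.8)) / 4 = 8.8/4 = 2.2

S is symmetric (S[j,i] = S[i,j]). Assembling:

S = [[8.3, -2.85],
 [-2.85, 2.2]]
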